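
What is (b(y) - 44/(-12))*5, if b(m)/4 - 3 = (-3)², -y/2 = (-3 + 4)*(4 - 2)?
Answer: 775/3 ≈ 258.33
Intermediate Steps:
y = -4 (y = -2*(-3 + 4)*(4 - 2) = -2*2 = -4)
b(m) = 48 (b(m) = 12 + 4*(-3)² = 12 + 4*9 = 12 + 36 = 48)
(b(y) - 44/(-12))*5 = (48 - 44/(-12))*5 = (48 - 44*(-1/12))*5 = (48 + 11/3)*5 = (155/3)*5 = 775/3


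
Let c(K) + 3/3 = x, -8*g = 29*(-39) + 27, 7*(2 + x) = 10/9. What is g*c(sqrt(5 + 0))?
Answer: -8234/21 ≈ -392.10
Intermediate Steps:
x = -116/63 (x = -2 + (10/9)/7 = -2 + (10*(1/9))/7 = -2 + (1/7)*(10/9) = -2 + 10/63 = -116/63 ≈ -1.8413)
g = 138 (g = -(29*(-39) + 27)/8 = -(-1131 + 27)/8 = -1/8*(-1104) = 138)
c(K) = -179/63 (c(K) = -1 - 116/63 = -179/63)
g*c(sqrt(5 + 0)) = 138*(-179/63) = -8234/21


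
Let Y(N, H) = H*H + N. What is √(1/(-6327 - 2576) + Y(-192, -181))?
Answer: √2581529958818/8903 ≈ 180.47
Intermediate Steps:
Y(N, H) = N + H² (Y(N, H) = H² + N = N + H²)
√(1/(-6327 - 2576) + Y(-192, -181)) = √(1/(-6327 - 2576) + (-192 + (-181)²)) = √(1/(-8903) + (-192 + 32761)) = √(-1/8903 + 32569) = √(289961806/8903) = √2581529958818/8903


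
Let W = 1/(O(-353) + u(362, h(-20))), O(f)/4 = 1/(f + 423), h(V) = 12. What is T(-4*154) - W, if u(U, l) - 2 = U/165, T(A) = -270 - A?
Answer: 339541/982 ≈ 345.76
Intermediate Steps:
u(U, l) = 2 + U/165
O(f) = 4/(423 + f) (O(f) = 4/(f + 423) = 4/(423 + f))
W = 231/982 (W = 1/(4/(423 - 353) + (2 + (1/165)*362)) = 1/(4/70 + (2 + 362/165)) = 1/(4*(1/70) + 692/165) = 1/(2/35 + 692/165) = 1/(982/231) = 231/982 ≈ 0.23523)
T(-4*154) - W = (-270 - (-4)*154) - 1*231/982 = (-270 - 1*(-616)) - 231/982 = (-270 + 616) - 231/982 = 346 - 231/982 = 339541/982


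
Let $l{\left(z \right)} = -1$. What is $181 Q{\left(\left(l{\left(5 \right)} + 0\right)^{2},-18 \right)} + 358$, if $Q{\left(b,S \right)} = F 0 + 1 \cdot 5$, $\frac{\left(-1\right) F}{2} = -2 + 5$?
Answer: $1263$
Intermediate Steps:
$F = -6$ ($F = - 2 \left(-2 + 5\right) = \left(-2\right) 3 = -6$)
$Q{\left(b,S \right)} = 5$ ($Q{\left(b,S \right)} = \left(-6\right) 0 + 1 \cdot 5 = 0 + 5 = 5$)
$181 Q{\left(\left(l{\left(5 \right)} + 0\right)^{2},-18 \right)} + 358 = 181 \cdot 5 + 358 = 905 + 358 = 1263$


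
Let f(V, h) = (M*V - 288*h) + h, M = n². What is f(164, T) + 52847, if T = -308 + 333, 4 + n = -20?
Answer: 140136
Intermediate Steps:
n = -24 (n = -4 - 20 = -24)
M = 576 (M = (-24)² = 576)
T = 25
f(V, h) = -287*h + 576*V (f(V, h) = (576*V - 288*h) + h = (-288*h + 576*V) + h = -287*h + 576*V)
f(164, T) + 52847 = (-287*25 + 576*164) + 52847 = (-7175 + 94464) + 52847 = 87289 + 52847 = 140136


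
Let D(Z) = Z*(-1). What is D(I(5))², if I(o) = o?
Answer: 25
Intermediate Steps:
D(Z) = -Z
D(I(5))² = (-1*5)² = (-5)² = 25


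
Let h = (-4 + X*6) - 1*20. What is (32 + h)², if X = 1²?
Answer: 196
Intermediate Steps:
X = 1
h = -18 (h = (-4 + 1*6) - 1*20 = (-4 + 6) - 20 = 2 - 20 = -18)
(32 + h)² = (32 - 18)² = 14² = 196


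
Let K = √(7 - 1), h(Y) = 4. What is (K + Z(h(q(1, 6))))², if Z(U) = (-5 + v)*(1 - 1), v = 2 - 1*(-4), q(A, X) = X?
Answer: 6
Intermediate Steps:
v = 6 (v = 2 + 4 = 6)
Z(U) = 0 (Z(U) = (-5 + 6)*(1 - 1) = 1*0 = 0)
K = √6 ≈ 2.4495
(K + Z(h(q(1, 6))))² = (√6 + 0)² = (√6)² = 6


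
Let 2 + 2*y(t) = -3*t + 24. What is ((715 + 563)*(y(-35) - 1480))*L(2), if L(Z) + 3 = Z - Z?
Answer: 5430861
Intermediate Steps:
L(Z) = -3 (L(Z) = -3 + (Z - Z) = -3 + 0 = -3)
y(t) = 11 - 3*t/2 (y(t) = -1 + (-3*t + 24)/2 = -1 + (24 - 3*t)/2 = -1 + (12 - 3*t/2) = 11 - 3*t/2)
((715 + 563)*(y(-35) - 1480))*L(2) = ((715 + 563)*((11 - 3/2*(-35)) - 1480))*(-3) = (1278*((11 + 105/2) - 1480))*(-3) = (1278*(127/2 - 1480))*(-3) = (1278*(-2833/2))*(-3) = -1810287*(-3) = 5430861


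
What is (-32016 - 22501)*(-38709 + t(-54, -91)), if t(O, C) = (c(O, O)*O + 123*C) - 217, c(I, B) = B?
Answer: 2573365951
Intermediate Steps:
t(O, C) = -217 + O**2 + 123*C (t(O, C) = (O*O + 123*C) - 217 = (O**2 + 123*C) - 217 = -217 + O**2 + 123*C)
(-32016 - 22501)*(-38709 + t(-54, -91)) = (-32016 - 22501)*(-38709 + (-217 + (-54)**2 + 123*(-91))) = -54517*(-38709 + (-217 + 2916 - 11193)) = -54517*(-38709 - 8494) = -54517*(-47203) = 2573365951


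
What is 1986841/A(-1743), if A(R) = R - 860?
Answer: -1986841/2603 ≈ -763.29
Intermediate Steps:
A(R) = -860 + R
1986841/A(-1743) = 1986841/(-860 - 1743) = 1986841/(-2603) = 1986841*(-1/2603) = -1986841/2603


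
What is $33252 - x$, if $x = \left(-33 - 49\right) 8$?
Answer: $33908$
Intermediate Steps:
$x = -656$ ($x = \left(-82\right) 8 = -656$)
$33252 - x = 33252 - -656 = 33252 + 656 = 33908$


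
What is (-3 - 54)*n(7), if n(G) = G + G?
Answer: -798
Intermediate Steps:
n(G) = 2*G
(-3 - 54)*n(7) = (-3 - 54)*(2*7) = -57*14 = -798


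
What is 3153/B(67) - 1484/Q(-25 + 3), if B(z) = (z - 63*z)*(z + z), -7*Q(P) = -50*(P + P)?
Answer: 721924771/153074900 ≈ 4.7162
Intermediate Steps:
Q(P) = 100*P/7 (Q(P) = -(-50)*(P + P)/7 = -(-50)*2*P/7 = -(-100)*P/7 = 100*P/7)
B(z) = -124*z**2 (B(z) = (-62*z)*(2*z) = -124*z**2)
3153/B(67) - 1484/Q(-25 + 3) = 3153/((-124*67**2)) - 1484*7/(100*(-25 + 3)) = 3153/((-124*4489)) - 1484/((100/7)*(-22)) = 3153/(-556636) - 1484/(-2200/7) = 3153*(-1/556636) - 1484*(-7/2200) = -3153/556636 + 2597/550 = 721924771/153074900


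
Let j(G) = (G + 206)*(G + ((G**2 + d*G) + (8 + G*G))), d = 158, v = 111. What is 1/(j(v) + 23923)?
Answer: 1/13432706 ≈ 7.4445e-8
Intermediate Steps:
j(G) = (206 + G)*(8 + 2*G**2 + 159*G) (j(G) = (G + 206)*(G + ((G**2 + 158*G) + (8 + G*G))) = (206 + G)*(G + ((G**2 + 158*G) + (8 + G**2))) = (206 + G)*(G + (8 + 2*G**2 + 158*G)) = (206 + G)*(8 + 2*G**2 + 159*G))
1/(j(v) + 23923) = 1/((1648 + 2*111**3 + 571*111**2 + 32762*111) + 23923) = 1/((1648 + 2*1367631 + 571*12321 + 3636582) + 23923) = 1/((1648 + 2735262 + 7035291 + 3636582) + 23923) = 1/(13408783 + 23923) = 1/13432706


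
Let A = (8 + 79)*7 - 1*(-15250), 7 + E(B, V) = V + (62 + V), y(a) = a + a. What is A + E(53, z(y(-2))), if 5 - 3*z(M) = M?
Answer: 15920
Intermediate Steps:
y(a) = 2*a
z(M) = 5/3 - M/3
E(B, V) = 55 + 2*V (E(B, V) = -7 + (V + (62 + V)) = -7 + (62 + 2*V) = 55 + 2*V)
A = 15859 (A = 87*7 + 15250 = 609 + 15250 = 15859)
A + E(53, z(y(-2))) = 15859 + (55 + 2*(5/3 - 2*(-2)/3)) = 15859 + (55 + 2*(5/3 - 1/3*(-4))) = 15859 + (55 + 2*(5/3 + 4/3)) = 15859 + (55 + 2*3) = 15859 + (55 + 6) = 15859 + 61 = 15920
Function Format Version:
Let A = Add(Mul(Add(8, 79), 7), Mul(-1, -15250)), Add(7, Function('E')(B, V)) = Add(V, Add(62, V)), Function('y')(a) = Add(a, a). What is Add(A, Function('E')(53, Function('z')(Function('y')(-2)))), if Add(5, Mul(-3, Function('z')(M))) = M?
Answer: 15920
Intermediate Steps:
Function('y')(a) = Mul(2, a)
Function('z')(M) = Add(Rational(5, 3), Mul(Rational(-1, 3), M))
Function('E')(B, V) = Add(55, Mul(2, V)) (Function('E')(B, V) = Add(-7, Add(V, Add(62, V))) = Add(-7, Add(62, Mul(2, V))) = Add(55, Mul(2, V)))
A = 15859 (A = Add(Mul(87, 7), 15250) = Add(609, 15250) = 15859)
Add(A, Function('E')(53, Function('z')(Function('y')(-2)))) = Add(15859, Add(55, Mul(2, Add(Rational(5, 3), Mul(Rational(-1, 3), Mul(2, -2)))))) = Add(15859, Add(55, Mul(2, Add(Rational(5, 3), Mul(Rational(-1, 3), -4))))) = Add(15859, Add(55, Mul(2, Add(Rational(5, 3), Rational(4, 3))))) = Add(15859, Add(55, Mul(2, 3))) = Add(15859, Add(55, 6)) = Add(15859, 61) = 15920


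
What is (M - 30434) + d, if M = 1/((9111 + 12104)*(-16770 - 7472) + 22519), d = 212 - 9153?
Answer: -20249440745626/514271511 ≈ -39375.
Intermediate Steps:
d = -8941
M = -1/514271511 (M = 1/(21215*(-24242) + 22519) = 1/(-514294030 + 22519) = 1/(-514271511) = -1/514271511 ≈ -1.9445e-9)
(M - 30434) + d = (-1/514271511 - 30434) - 8941 = -15651339165775/514271511 - 8941 = -20249440745626/514271511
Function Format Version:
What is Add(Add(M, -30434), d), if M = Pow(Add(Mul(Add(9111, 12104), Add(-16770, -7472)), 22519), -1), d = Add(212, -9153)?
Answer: Rational(-20249440745626, 514271511) ≈ -39375.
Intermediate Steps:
d = -8941
M = Rational(-1, 514271511) (M = Pow(Add(Mul(21215, -24242), 22519), -1) = Pow(Add(-514294030, 22519), -1) = Pow(-514271511, -1) = Rational(-1, 514271511) ≈ -1.9445e-9)
Add(Add(M, -30434), d) = Add(Add(Rational(-1, 514271511), -30434), -8941) = Add(Rational(-15651339165775, 514271511), -8941) = Rational(-20249440745626, 514271511)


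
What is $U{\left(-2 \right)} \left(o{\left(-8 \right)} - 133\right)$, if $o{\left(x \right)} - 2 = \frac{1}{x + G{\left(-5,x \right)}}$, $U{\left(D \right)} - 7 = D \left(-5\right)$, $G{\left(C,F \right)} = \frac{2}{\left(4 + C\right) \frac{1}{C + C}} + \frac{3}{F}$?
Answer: $- \frac{206975}{93} \approx -2225.5$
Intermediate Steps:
$G{\left(C,F \right)} = \frac{3}{F} + \frac{4 C}{4 + C}$ ($G{\left(C,F \right)} = \frac{2}{\left(4 + C\right) \frac{1}{2 C}} + \frac{3}{F} = \frac{2}{\frac{1}{2} \frac{1}{C} \left(4 + C\right)} + \frac{3}{F} = 2 \frac{2 C}{4 + C} + \frac{3}{F} = \frac{4 C}{4 + C} + \frac{3}{F} = \frac{3}{F} + \frac{4 C}{4 + C}$)
$U{\left(D \right)} = 7 - 5 D$ ($U{\left(D \right)} = 7 + D \left(-5\right) = 7 - 5 D$)
$o{\left(x \right)} = 2 + \frac{1}{x - \frac{-3 - 20 x}{x}}$ ($o{\left(x \right)} = 2 + \frac{1}{x + \frac{12 + 3 \left(-5\right) + 4 \left(-5\right) x}{x \left(4 - 5\right)}} = 2 + \frac{1}{x + \frac{12 - 15 - 20 x}{x \left(-1\right)}} = 2 + \frac{1}{x + \frac{1}{x} \left(-1\right) \left(-3 - 20 x\right)} = 2 + \frac{1}{x - \frac{-3 - 20 x}{x}}$)
$U{\left(-2 \right)} \left(o{\left(-8 \right)} - 133\right) = \left(7 - -10\right) \left(\frac{6 + 2 \left(-8\right)^{2} + 41 \left(-8\right)}{3 + \left(-8\right)^{2} + 20 \left(-8\right)} - 133\right) = \left(7 + 10\right) \left(\frac{6 + 2 \cdot 64 - 328}{3 + 64 - 160} - 133\right) = 17 \left(\frac{6 + 128 - 328}{-93} - 133\right) = 17 \left(\left(- \frac{1}{93}\right) \left(-194\right) - 133\right) = 17 \left(\frac{194}{93} - 133\right) = 17 \left(- \frac{12175}{93}\right) = - \frac{206975}{93}$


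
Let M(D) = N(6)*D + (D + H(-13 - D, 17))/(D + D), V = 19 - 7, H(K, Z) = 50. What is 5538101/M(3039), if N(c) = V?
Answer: 33660577878/221655593 ≈ 151.86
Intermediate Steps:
V = 12
N(c) = 12
M(D) = 12*D + (50 + D)/(2*D) (M(D) = 12*D + (D + 50)/(D + D) = 12*D + (50 + D)/((2*D)) = 12*D + (50 + D)*(1/(2*D)) = 12*D + (50 + D)/(2*D))
5538101/M(3039) = 5538101/(1/2 + 12*3039 + 25/3039) = 5538101/(1/2 + 36468 + 25*(1/3039)) = 5538101/(1/2 + 36468 + 25/3039) = 5538101/(221655593/6078) = 5538101*(6078/221655593) = 33660577878/221655593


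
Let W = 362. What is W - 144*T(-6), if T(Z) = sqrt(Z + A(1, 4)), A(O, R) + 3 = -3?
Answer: 362 - 288*I*sqrt(3) ≈ 362.0 - 498.83*I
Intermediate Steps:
A(O, R) = -6 (A(O, R) = -3 - 3 = -6)
T(Z) = sqrt(-6 + Z) (T(Z) = sqrt(Z - 6) = sqrt(-6 + Z))
W - 144*T(-6) = 362 - 144*sqrt(-6 - 6) = 362 - 288*I*sqrt(3)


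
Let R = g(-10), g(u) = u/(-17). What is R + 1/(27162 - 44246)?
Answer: 170823/290428 ≈ 0.58818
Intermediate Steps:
g(u) = -u/17 (g(u) = u*(-1/17) = -u/17)
R = 10/17 (R = -1/17*(-10) = 10/17 ≈ 0.58823)
R + 1/(27162 - 44246) = 10/17 + 1/(27162 - 44246) = 10/17 + 1/(-17084) = 10/17 - 1/17084 = 170823/290428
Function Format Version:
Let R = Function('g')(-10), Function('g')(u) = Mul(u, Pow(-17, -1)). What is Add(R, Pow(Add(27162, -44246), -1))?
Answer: Rational(170823, 290428) ≈ 0.58818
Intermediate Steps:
Function('g')(u) = Mul(Rational(-1, 17), u) (Function('g')(u) = Mul(u, Rational(-1, 17)) = Mul(Rational(-1, 17), u))
R = Rational(10, 17) (R = Mul(Rational(-1, 17), -10) = Rational(10, 17) ≈ 0.58823)
Add(R, Pow(Add(27162, -44246), -1)) = Add(Rational(10, 17), Pow(Add(27162, -44246), -1)) = Add(Rational(10, 17), Pow(-17084, -1)) = Add(Rational(10, 17), Rational(-1, 17084)) = Rational(170823, 290428)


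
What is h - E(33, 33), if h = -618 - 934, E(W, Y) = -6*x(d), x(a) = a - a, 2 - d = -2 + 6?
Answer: -1552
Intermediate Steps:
d = -2 (d = 2 - (-2 + 6) = 2 - 1*4 = 2 - 4 = -2)
x(a) = 0
E(W, Y) = 0 (E(W, Y) = -6*0 = 0)
h = -1552
h - E(33, 33) = -1552 - 1*0 = -1552 + 0 = -1552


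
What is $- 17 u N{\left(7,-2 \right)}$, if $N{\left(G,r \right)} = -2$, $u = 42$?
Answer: $1428$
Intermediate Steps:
$- 17 u N{\left(7,-2 \right)} = \left(-17\right) 42 \left(-2\right) = \left(-714\right) \left(-2\right) = 1428$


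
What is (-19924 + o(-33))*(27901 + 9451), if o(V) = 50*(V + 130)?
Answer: -563044048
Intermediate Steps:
o(V) = 6500 + 50*V (o(V) = 50*(130 + V) = 6500 + 50*V)
(-19924 + o(-33))*(27901 + 9451) = (-19924 + (6500 + 50*(-33)))*(27901 + 9451) = (-19924 + (6500 - 1650))*37352 = (-19924 + 4850)*37352 = -15074*37352 = -563044048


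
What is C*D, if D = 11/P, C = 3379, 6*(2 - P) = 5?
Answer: 223014/7 ≈ 31859.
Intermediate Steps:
P = 7/6 (P = 2 - 1/6*5 = 2 - 5/6 = 7/6 ≈ 1.1667)
D = 66/7 (D = 11/(7/6) = 11*(6/7) = 66/7 ≈ 9.4286)
C*D = 3379*(66/7) = 223014/7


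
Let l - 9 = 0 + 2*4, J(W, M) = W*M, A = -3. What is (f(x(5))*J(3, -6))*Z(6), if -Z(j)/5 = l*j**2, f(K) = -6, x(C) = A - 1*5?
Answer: -330480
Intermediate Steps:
x(C) = -8 (x(C) = -3 - 1*5 = -3 - 5 = -8)
J(W, M) = M*W
l = 17 (l = 9 + (0 + 2*4) = 9 + (0 + 8) = 9 + 8 = 17)
Z(j) = -85*j**2
(f(x(5))*J(3, -6))*Z(6) = (-(-36)*3)*(-85*6**2) = (-6*(-18))*(-85*36) = 108*(-3060) = -330480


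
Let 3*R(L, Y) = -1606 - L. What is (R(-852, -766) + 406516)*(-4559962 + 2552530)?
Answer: -815548692336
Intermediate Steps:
R(L, Y) = -1606/3 - L/3 (R(L, Y) = (-1606 - L)/3 = -1606/3 - L/3)
(R(-852, -766) + 406516)*(-4559962 + 2552530) = ((-1606/3 - ⅓*(-852)) + 406516)*(-4559962 + 2552530) = ((-1606/3 + 284) + 406516)*(-2007432) = (-754/3 + 406516)*(-2007432) = (1218794/3)*(-2007432) = -815548692336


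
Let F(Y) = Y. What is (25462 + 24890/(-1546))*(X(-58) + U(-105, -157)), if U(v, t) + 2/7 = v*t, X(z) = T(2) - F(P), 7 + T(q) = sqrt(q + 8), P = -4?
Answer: 2269330436332/5411 + 19669681*sqrt(10)/773 ≈ 4.1947e+8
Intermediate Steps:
T(q) = -7 + sqrt(8 + q) (T(q) = -7 + sqrt(q + 8) = -7 + sqrt(8 + q))
X(z) = -3 + sqrt(10) (X(z) = (-7 + sqrt(8 + 2)) - 1*(-4) = (-7 + sqrt(10)) + 4 = -3 + sqrt(10))
U(v, t) = -2/7 + t*v (U(v, t) = -2/7 + v*t = -2/7 + t*v)
(25462 + 24890/(-1546))*(X(-58) + U(-105, -157)) = (25462 + 24890/(-1546))*((-3 + sqrt(10)) + (-2/7 - 157*(-105))) = (25462 + 24890*(-1/1546))*((-3 + sqrt(10)) + (-2/7 + 16485)) = (25462 - 12445/773)*((-3 + sqrt(10)) + 115393/7) = 19669681*(115372/7 + sqrt(10))/773 = 2269330436332/5411 + 19669681*sqrt(10)/773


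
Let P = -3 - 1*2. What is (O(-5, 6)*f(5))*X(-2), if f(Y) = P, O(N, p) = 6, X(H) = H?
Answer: 60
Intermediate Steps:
P = -5 (P = -3 - 2 = -5)
f(Y) = -5
(O(-5, 6)*f(5))*X(-2) = (6*(-5))*(-2) = -30*(-2) = 60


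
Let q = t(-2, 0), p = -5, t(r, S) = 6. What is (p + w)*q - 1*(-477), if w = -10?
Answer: 387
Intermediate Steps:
q = 6
(p + w)*q - 1*(-477) = (-5 - 10)*6 - 1*(-477) = -15*6 + 477 = -90 + 477 = 387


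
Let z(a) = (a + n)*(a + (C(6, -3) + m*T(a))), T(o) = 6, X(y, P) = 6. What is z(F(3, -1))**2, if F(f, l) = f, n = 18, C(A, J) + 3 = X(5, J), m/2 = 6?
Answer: 2683044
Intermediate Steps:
m = 12 (m = 2*6 = 12)
C(A, J) = 3 (C(A, J) = -3 + 6 = 3)
z(a) = (18 + a)*(75 + a) (z(a) = (a + 18)*(a + (3 + 12*6)) = (18 + a)*(a + (3 + 72)) = (18 + a)*(a + 75) = (18 + a)*(75 + a))
z(F(3, -1))**2 = (1350 + 3**2 + 93*3)**2 = (1350 + 9 + 279)**2 = 1638**2 = 2683044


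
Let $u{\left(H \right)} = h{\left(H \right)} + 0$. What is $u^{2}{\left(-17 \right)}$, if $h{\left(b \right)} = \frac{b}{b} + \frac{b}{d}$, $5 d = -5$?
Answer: $324$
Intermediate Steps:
$d = -1$ ($d = \frac{1}{5} \left(-5\right) = -1$)
$h{\left(b \right)} = 1 - b$ ($h{\left(b \right)} = \frac{b}{b} + \frac{b}{-1} = 1 + b \left(-1\right) = 1 - b$)
$u{\left(H \right)} = 1 - H$ ($u{\left(H \right)} = \left(1 - H\right) + 0 = 1 - H$)
$u^{2}{\left(-17 \right)} = \left(1 - -17\right)^{2} = \left(1 + 17\right)^{2} = 18^{2} = 324$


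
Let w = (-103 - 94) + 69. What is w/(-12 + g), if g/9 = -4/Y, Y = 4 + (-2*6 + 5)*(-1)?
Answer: 176/21 ≈ 8.3810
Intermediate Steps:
Y = 11 (Y = 4 + (-12 + 5)*(-1) = 4 - 7*(-1) = 4 + 7 = 11)
w = -128 (w = -197 + 69 = -128)
g = -36/11 (g = 9*(-4/11) = -36/11 ≈ -3.2727)
w/(-12 + g) = -128/(-12 - 36/11) = -128/(-168/11) = -11/168*(-128) = 176/21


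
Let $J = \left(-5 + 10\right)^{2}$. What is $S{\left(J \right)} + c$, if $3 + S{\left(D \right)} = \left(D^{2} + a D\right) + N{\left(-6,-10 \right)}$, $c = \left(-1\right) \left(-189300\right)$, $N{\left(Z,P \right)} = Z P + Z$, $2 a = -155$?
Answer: $\frac{376077}{2} \approx 1.8804 \cdot 10^{5}$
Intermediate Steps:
$a = - \frac{155}{2}$ ($a = \frac{1}{2} \left(-155\right) = - \frac{155}{2} \approx -77.5$)
$N{\left(Z,P \right)} = Z + P Z$ ($N{\left(Z,P \right)} = P Z + Z = Z + P Z$)
$c = 189300$
$J = 25$ ($J = 5^{2} = 25$)
$S{\left(D \right)} = 51 + D^{2} - \frac{155 D}{2}$ ($S{\left(D \right)} = -3 - \left(- D^{2} + 6 \left(1 - 10\right) + \frac{155 D}{2}\right) = -3 - \left(-54 - D^{2} + \frac{155 D}{2}\right) = -3 + \left(\left(D^{2} - \frac{155 D}{2}\right) + 54\right) = -3 + \left(54 + D^{2} - \frac{155 D}{2}\right) = 51 + D^{2} - \frac{155 D}{2}$)
$S{\left(J \right)} + c = \left(51 + 25^{2} - \frac{3875}{2}\right) + 189300 = \left(51 + 625 - \frac{3875}{2}\right) + 189300 = - \frac{2523}{2} + 189300 = \frac{376077}{2}$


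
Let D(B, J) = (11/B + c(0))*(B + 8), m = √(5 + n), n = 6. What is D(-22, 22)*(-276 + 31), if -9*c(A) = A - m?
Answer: -1715 + 3430*√11/9 ≈ -451.00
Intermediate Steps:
m = √11 (m = √(5 + 6) = √11 ≈ 3.3166)
c(A) = -A/9 + √11/9 (c(A) = -(A - √11)/9 = -A/9 + √11/9)
D(B, J) = (8 + B)*(11/B + √11/9) (D(B, J) = (11/B + (-⅑*0 + √11/9))*(B + 8) = (11/B + (0 + √11/9))*(8 + B) = (11/B + √11/9)*(8 + B) = (8 + B)*(11/B + √11/9))
D(-22, 22)*(-276 + 31) = ((⅑)*(792 - 22*(99 + 8*√11 - 22*√11))/(-22))*(-276 + 31) = ((⅑)*(-1/22)*(792 - 22*(99 - 14*√11)))*(-245) = ((⅑)*(-1/22)*(792 + (-2178 + 308*√11)))*(-245) = ((⅑)*(-1/22)*(-1386 + 308*√11))*(-245) = (7 - 14*√11/9)*(-245) = -1715 + 3430*√11/9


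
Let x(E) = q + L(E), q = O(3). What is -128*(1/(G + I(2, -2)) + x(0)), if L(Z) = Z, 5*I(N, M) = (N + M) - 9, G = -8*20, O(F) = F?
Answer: -310016/809 ≈ -383.21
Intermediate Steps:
G = -160
q = 3
I(N, M) = -9/5 + M/5 + N/5 (I(N, M) = ((N + M) - 9)/5 = ((M + N) - 9)/5 = (-9 + M + N)/5 = -9/5 + M/5 + N/5)
x(E) = 3 + E
-128*(1/(G + I(2, -2)) + x(0)) = -128*(1/(-160 + (-9/5 + (⅕)*(-2) + (⅕)*2)) + (3 + 0)) = -128*(1/(-160 + (-9/5 - ⅖ + ⅖)) + 3) = -128*(1/(-160 - 9/5) + 3) = -128*(1/(-809/5) + 3) = -128*(-5/809 + 3) = -128*2422/809 = -310016/809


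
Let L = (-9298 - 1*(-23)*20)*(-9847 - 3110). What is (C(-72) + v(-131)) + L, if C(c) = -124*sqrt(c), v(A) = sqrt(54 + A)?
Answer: 114513966 + I*sqrt(77) - 744*I*sqrt(2) ≈ 1.1451e+8 - 1043.4*I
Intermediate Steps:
L = 114513966 (L = (-9298 + 23*20)*(-12957) = (-9298 + 460)*(-12957) = -8838*(-12957) = 114513966)
(C(-72) + v(-131)) + L = (-744*I*sqrt(2) + sqrt(54 - 131)) + 114513966 = (-744*I*sqrt(2) + sqrt(-77)) + 114513966 = (-744*I*sqrt(2) + I*sqrt(77)) + 114513966 = (I*sqrt(77) - 744*I*sqrt(2)) + 114513966 = 114513966 + I*sqrt(77) - 744*I*sqrt(2)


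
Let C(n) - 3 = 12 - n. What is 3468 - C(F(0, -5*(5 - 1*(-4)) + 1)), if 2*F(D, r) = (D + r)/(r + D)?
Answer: 6907/2 ≈ 3453.5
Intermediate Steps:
F(D, r) = 1/2 (F(D, r) = ((D + r)/(r + D))/2 = ((D + r)/(D + r))/2 = (1/2)*1 = 1/2)
C(n) = 15 - n (C(n) = 3 + (12 - n) = 15 - n)
3468 - C(F(0, -5*(5 - 1*(-4)) + 1)) = 3468 - (15 - 1*1/2) = 3468 - (15 - 1/2) = 3468 - 1*29/2 = 3468 - 29/2 = 6907/2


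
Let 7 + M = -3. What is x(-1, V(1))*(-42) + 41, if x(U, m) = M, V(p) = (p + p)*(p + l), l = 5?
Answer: 461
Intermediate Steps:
M = -10 (M = -7 - 3 = -10)
V(p) = 2*p*(5 + p) (V(p) = (p + p)*(p + 5) = (2*p)*(5 + p) = 2*p*(5 + p))
x(U, m) = -10
x(-1, V(1))*(-42) + 41 = -10*(-42) + 41 = 420 + 41 = 461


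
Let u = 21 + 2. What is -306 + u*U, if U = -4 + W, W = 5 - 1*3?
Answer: -352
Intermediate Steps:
u = 23
W = 2 (W = 5 - 3 = 2)
U = -2 (U = -4 + 2 = -2)
-306 + u*U = -306 + 23*(-2) = -306 - 46 = -352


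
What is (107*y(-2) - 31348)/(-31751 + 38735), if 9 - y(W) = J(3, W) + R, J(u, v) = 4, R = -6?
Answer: -10057/2328 ≈ -4.3200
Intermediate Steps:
y(W) = 11 (y(W) = 9 - (4 - 6) = 9 - 1*(-2) = 9 + 2 = 11)
(107*y(-2) - 31348)/(-31751 + 38735) = (107*11 - 31348)/(-31751 + 38735) = (1177 - 31348)/6984 = -30171*1/6984 = -10057/2328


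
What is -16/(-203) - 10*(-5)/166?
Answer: 6403/16849 ≈ 0.38002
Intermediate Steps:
-16/(-203) - 10*(-5)/166 = -16*(-1/203) + 50*(1/166) = 16/203 + 25/83 = 6403/16849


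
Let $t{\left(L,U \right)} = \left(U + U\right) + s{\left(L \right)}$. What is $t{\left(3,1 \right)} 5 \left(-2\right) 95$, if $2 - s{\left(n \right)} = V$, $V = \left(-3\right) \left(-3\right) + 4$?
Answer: $8550$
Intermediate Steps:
$V = 13$ ($V = 9 + 4 = 13$)
$s{\left(n \right)} = -11$ ($s{\left(n \right)} = 2 - 13 = -11$)
$t{\left(L,U \right)} = -11 + 2 U$ ($t{\left(L,U \right)} = \left(U + U\right) - 11 = 2 U - 11 = -11 + 2 U$)
$t{\left(3,1 \right)} 5 \left(-2\right) 95 = \left(-11 + 2 \cdot 1\right) 5 \left(-2\right) 95 = \left(-11 + 2\right) 5 \left(-2\right) 95 = \left(-9\right) 5 \left(-2\right) 95 = \left(-45\right) \left(-2\right) 95 = 90 \cdot 95 = 8550$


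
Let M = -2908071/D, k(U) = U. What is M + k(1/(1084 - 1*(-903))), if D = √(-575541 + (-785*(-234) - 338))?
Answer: 1/1987 + 2908071*I*√392189/392189 ≈ 0.00050327 + 4643.6*I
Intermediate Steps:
D = I*√392189 (D = √(-575541 + (183690 - 338)) = √(-575541 + 183352) = √(-392189) = I*√392189 ≈ 626.25*I)
M = 2908071*I*√392189/392189 (M = -2908071*(-I*√392189/392189) = -(-2908071)*I*√392189/392189 = 2908071*I*√392189/392189 ≈ 4643.6*I)
M + k(1/(1084 - 1*(-903))) = 2908071*I*√392189/392189 + 1/(1084 - 1*(-903)) = 2908071*I*√392189/392189 + 1/(1084 + 903) = 2908071*I*√392189/392189 + 1/1987 = 1/1987 + 2908071*I*√392189/392189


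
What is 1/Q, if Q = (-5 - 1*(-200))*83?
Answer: 1/16185 ≈ 6.1786e-5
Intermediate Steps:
Q = 16185 (Q = (-5 + 200)*83 = 195*83 = 16185)
1/Q = 1/16185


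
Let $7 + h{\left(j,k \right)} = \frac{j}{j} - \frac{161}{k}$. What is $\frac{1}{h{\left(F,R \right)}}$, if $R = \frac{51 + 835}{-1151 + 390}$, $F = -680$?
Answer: $\frac{886}{117205} \approx 0.0075594$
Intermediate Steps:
$R = - \frac{886}{761}$ ($R = \frac{886}{-761} = 886 \left(- \frac{1}{761}\right) = - \frac{886}{761} \approx -1.1643$)
$h{\left(j,k \right)} = -6 - \frac{161}{k}$ ($h{\left(j,k \right)} = -7 - \left(\frac{161}{k} - \frac{j}{j}\right) = -7 + \left(1 - \frac{161}{k}\right) = -6 - \frac{161}{k}$)
$\frac{1}{h{\left(F,R \right)}} = \frac{1}{-6 - \frac{161}{- \frac{886}{761}}} = \frac{1}{-6 - - \frac{122521}{886}} = \frac{1}{-6 + \frac{122521}{886}} = \frac{1}{\frac{117205}{886}} = \frac{886}{117205}$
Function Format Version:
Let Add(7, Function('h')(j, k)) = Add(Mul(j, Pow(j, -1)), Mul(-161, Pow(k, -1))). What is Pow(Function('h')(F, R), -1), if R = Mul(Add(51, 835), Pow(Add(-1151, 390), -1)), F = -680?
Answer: Rational(886, 117205) ≈ 0.0075594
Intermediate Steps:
R = Rational(-886, 761) (R = Mul(886, Pow(-761, -1)) = Mul(886, Rational(-1, 761)) = Rational(-886, 761) ≈ -1.1643)
Function('h')(j, k) = Add(-6, Mul(-161, Pow(k, -1))) (Function('h')(j, k) = Add(-7, Add(Mul(j, Pow(j, -1)), Mul(-161, Pow(k, -1)))) = Add(-7, Add(1, Mul(-161, Pow(k, -1)))) = Add(-6, Mul(-161, Pow(k, -1))))
Pow(Function('h')(F, R), -1) = Pow(Add(-6, Mul(-161, Pow(Rational(-886, 761), -1))), -1) = Pow(Add(-6, Mul(-161, Rational(-761, 886))), -1) = Pow(Add(-6, Rational(122521, 886)), -1) = Pow(Rational(117205, 886), -1) = Rational(886, 117205)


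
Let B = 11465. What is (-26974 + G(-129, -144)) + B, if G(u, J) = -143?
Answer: -15652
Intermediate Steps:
(-26974 + G(-129, -144)) + B = (-26974 - 143) + 11465 = -27117 + 11465 = -15652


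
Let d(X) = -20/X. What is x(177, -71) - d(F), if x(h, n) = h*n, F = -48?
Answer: -150809/12 ≈ -12567.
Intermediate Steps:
x(177, -71) - d(F) = 177*(-71) - (-20)/(-48) = -12567 - (-20)*(-1)/48 = -12567 - 1*5/12 = -12567 - 5/12 = -150809/12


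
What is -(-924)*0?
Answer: 0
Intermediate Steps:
-(-924)*0 = -231*0 = 0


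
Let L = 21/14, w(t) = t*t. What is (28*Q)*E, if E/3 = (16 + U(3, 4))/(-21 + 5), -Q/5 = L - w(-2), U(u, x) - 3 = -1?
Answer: -4725/4 ≈ -1181.3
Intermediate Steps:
w(t) = t**2
U(u, x) = 2 (U(u, x) = 3 - 1 = 2)
L = 3/2 (L = 21*(1/14) = 3/2 ≈ 1.5000)
Q = 25/2 (Q = -5*(3/2 - 1*(-2)**2) = -5*(3/2 - 1*4) = -5*(3/2 - 4) = -5*(-5/2) = 25/2 ≈ 12.500)
E = -27/8 (E = 3*((16 + 2)/(-21 + 5)) = 3*(18/(-16)) = 3*(18*(-1/16)) = 3*(-9/8) = -27/8 ≈ -3.3750)
(28*Q)*E = (28*(25/2))*(-27/8) = 350*(-27/8) = -4725/4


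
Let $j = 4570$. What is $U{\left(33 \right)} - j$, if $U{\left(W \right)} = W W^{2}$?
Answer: $31367$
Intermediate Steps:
$U{\left(W \right)} = W^{3}$
$U{\left(33 \right)} - j = 33^{3} - 4570 = 35937 - 4570 = 31367$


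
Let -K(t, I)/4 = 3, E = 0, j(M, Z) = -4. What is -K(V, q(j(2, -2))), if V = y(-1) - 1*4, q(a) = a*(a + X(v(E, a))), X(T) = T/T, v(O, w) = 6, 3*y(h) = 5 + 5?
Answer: 12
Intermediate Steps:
y(h) = 10/3 (y(h) = (5 + 5)/3 = (⅓)*10 = 10/3)
X(T) = 1
q(a) = a*(1 + a) (q(a) = a*(a + 1) = a*(1 + a))
V = -⅔ (V = 10/3 - 1*4 = 10/3 - 4 = -⅔ ≈ -0.66667)
K(t, I) = -12 (K(t, I) = -4*3 = -12)
-K(V, q(j(2, -2))) = -1*(-12) = 12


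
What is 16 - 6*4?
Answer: -8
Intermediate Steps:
16 - 6*4 = 16 - 24 = -8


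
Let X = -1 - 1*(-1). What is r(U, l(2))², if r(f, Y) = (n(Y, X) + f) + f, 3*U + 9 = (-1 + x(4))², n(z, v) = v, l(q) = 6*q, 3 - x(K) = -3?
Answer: 1024/9 ≈ 113.78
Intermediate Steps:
X = 0 (X = -1 + 1 = 0)
x(K) = 6 (x(K) = 3 - 1*(-3) = 3 + 3 = 6)
U = 16/3 (U = -3 + (-1 + 6)²/3 = -3 + (⅓)*5² = -3 + (⅓)*25 = -3 + 25/3 = 16/3 ≈ 5.3333)
r(f, Y) = 2*f (r(f, Y) = (0 + f) + f = f + f = 2*f)
r(U, l(2))² = (2*(16/3))² = (32/3)² = 1024/9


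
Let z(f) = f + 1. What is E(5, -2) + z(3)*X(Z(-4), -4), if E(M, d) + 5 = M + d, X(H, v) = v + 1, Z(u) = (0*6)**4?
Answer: -14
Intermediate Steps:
Z(u) = 0 (Z(u) = 0**4 = 0)
X(H, v) = 1 + v
z(f) = 1 + f
E(M, d) = -5 + M + d (E(M, d) = -5 + (M + d) = -5 + M + d)
E(5, -2) + z(3)*X(Z(-4), -4) = (-5 + 5 - 2) + (1 + 3)*(1 - 4) = -2 + 4*(-3) = -2 - 12 = -14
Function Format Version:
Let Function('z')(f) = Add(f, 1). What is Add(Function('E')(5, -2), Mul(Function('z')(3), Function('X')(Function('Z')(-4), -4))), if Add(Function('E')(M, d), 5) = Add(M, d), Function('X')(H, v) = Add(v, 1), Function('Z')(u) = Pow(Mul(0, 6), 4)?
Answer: -14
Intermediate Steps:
Function('Z')(u) = 0 (Function('Z')(u) = Pow(0, 4) = 0)
Function('X')(H, v) = Add(1, v)
Function('z')(f) = Add(1, f)
Function('E')(M, d) = Add(-5, M, d) (Function('E')(M, d) = Add(-5, Add(M, d)) = Add(-5, M, d))
Add(Function('E')(5, -2), Mul(Function('z')(3), Function('X')(Function('Z')(-4), -4))) = Add(Add(-5, 5, -2), Mul(Add(1, 3), Add(1, -4))) = Add(-2, Mul(4, -3)) = Add(-2, -12) = -14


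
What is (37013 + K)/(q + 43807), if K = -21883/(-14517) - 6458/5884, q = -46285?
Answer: -1580806239575/105832936692 ≈ -14.937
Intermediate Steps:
K = 17504393/42709014 (K = -21883*(-1/14517) - 6458*1/5884 = 21883/14517 - 3229/2942 = 17504393/42709014 ≈ 0.40985)
(37013 + K)/(q + 43807) = (37013 + 17504393/42709014)/(-46285 + 43807) = (1580806239575/42709014)/(-2478) = (1580806239575/42709014)*(-1/2478) = -1580806239575/105832936692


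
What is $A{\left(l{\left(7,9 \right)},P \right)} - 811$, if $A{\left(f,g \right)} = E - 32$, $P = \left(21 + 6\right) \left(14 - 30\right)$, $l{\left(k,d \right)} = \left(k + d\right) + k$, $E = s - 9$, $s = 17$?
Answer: $-835$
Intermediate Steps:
$E = 8$ ($E = 17 - 9 = 8$)
$l{\left(k,d \right)} = d + 2 k$ ($l{\left(k,d \right)} = \left(d + k\right) + k = d + 2 k$)
$P = -432$ ($P = 27 \left(-16\right) = -432$)
$A{\left(f,g \right)} = -24$ ($A{\left(f,g \right)} = 8 - 32 = -24$)
$A{\left(l{\left(7,9 \right)},P \right)} - 811 = -24 - 811 = -835$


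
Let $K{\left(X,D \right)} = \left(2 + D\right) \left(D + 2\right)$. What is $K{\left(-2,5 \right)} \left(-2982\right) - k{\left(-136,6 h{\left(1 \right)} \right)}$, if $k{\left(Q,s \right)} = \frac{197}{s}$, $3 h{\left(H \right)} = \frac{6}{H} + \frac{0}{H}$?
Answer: $- \frac{1753613}{12} \approx -1.4613 \cdot 10^{5}$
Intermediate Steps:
$h{\left(H \right)} = \frac{2}{H}$ ($h{\left(H \right)} = \frac{\frac{6}{H} + \frac{0}{H}}{3} = \frac{\frac{6}{H} + 0}{3} = \frac{6 \frac{1}{H}}{3} = \frac{2}{H}$)
$K{\left(X,D \right)} = \left(2 + D\right)^{2}$ ($K{\left(X,D \right)} = \left(2 + D\right) \left(2 + D\right) = \left(2 + D\right)^{2}$)
$K{\left(-2,5 \right)} \left(-2982\right) - k{\left(-136,6 h{\left(1 \right)} \right)} = \left(2 + 5\right)^{2} \left(-2982\right) - \frac{197}{6 \cdot \frac{2}{1}} = 7^{2} \left(-2982\right) - \frac{197}{6 \cdot 2 \cdot 1} = 49 \left(-2982\right) - \frac{197}{6 \cdot 2} = -146118 - \frac{197}{12} = - \frac{1753613}{12}$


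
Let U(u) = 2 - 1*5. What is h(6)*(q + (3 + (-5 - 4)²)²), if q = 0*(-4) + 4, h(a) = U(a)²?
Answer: 63540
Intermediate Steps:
U(u) = -3 (U(u) = 2 - 5 = -3)
h(a) = 9 (h(a) = (-3)² = 9)
q = 4 (q = 0 + 4 = 4)
h(6)*(q + (3 + (-5 - 4)²)²) = 9*(4 + (3 + (-5 - 4)²)²) = 9*(4 + (3 + (-9)²)²) = 9*(4 + (3 + 81)²) = 9*(4 + 84²) = 9*(4 + 7056) = 9*7060 = 63540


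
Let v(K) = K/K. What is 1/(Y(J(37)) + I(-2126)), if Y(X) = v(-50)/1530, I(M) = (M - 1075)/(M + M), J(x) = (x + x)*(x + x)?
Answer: 3252780/2450891 ≈ 1.3272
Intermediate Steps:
J(x) = 4*x**2 (J(x) = (2*x)*(2*x) = 4*x**2)
v(K) = 1
I(M) = (-1075 + M)/(2*M) (I(M) = (-1075 + M)/((2*M)) = (-1075 + M)*(1/(2*M)) = (-1075 + M)/(2*M))
Y(X) = 1/1530
1/(Y(J(37)) + I(-2126)) = 1/(1/1530 + (1/2)*(-1075 - 2126)/(-2126)) = 1/(1/1530 + (1/2)*(-1/2126)*(-3201)) = 1/(1/1530 + 3201/4252) = 1/(2450891/3252780) = 3252780/2450891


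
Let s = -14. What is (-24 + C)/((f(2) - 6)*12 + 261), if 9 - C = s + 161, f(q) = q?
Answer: -54/71 ≈ -0.76056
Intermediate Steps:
C = -138 (C = 9 - (-14 + 161) = 9 - 1*147 = 9 - 147 = -138)
(-24 + C)/((f(2) - 6)*12 + 261) = (-24 - 138)/((2 - 6)*12 + 261) = -162/(-4*12 + 261) = -162/(-48 + 261) = -162/213 = -162*1/213 = -54/71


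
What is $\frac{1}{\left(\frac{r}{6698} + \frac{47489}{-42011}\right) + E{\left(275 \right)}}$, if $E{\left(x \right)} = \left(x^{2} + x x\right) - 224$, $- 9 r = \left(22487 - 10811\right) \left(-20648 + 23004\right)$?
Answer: $\frac{422084517}{63552648117923} \approx 6.6415 \cdot 10^{-6}$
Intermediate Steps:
$r = - \frac{9169552}{3}$ ($r = - \frac{\left(22487 - 10811\right) \left(-20648 + 23004\right)}{9} = - \frac{11676 \cdot 2356}{9} = \left(- \frac{1}{9}\right) 27508656 = - \frac{9169552}{3} \approx -3.0565 \cdot 10^{6}$)
$E{\left(x \right)} = -224 + 2 x^{2}$ ($E{\left(x \right)} = \left(x^{2} + x^{2}\right) - 224 = 2 x^{2} - 224 = -224 + 2 x^{2}$)
$\frac{1}{\left(\frac{r}{6698} + \frac{47489}{-42011}\right) + E{\left(275 \right)}} = \frac{1}{\left(- \frac{9169552}{3 \cdot 6698} + \frac{47489}{-42011}\right) - \left(224 - 2 \cdot 275^{2}\right)} = \frac{1}{\left(\left(- \frac{9169552}{3}\right) \frac{1}{6698} + 47489 \left(- \frac{1}{42011}\right)\right) + \left(-224 + 2 \cdot 75625\right)} = \frac{1}{\left(- \frac{4584776}{10047} - \frac{47489}{42011}\right) + \left(-224 + 151250\right)} = \frac{1}{- \frac{193088146519}{422084517} + 151026} = \frac{1}{\frac{63552648117923}{422084517}} = \frac{422084517}{63552648117923}$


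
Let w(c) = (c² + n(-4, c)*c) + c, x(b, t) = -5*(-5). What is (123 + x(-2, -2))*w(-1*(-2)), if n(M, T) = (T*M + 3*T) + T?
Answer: 888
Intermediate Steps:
x(b, t) = 25
n(M, T) = 4*T + M*T (n(M, T) = (M*T + 3*T) + T = (3*T + M*T) + T = 4*T + M*T)
w(c) = c + c² (w(c) = (c² + (c*(4 - 4))*c) + c = (c² + (c*0)*c) + c = (c² + 0*c) + c = (c² + 0) + c = c² + c = c + c²)
(123 + x(-2, -2))*w(-1*(-2)) = (123 + 25)*((-1*(-2))*(1 - 1*(-2))) = 148*(2*(1 + 2)) = 148*(2*3) = 148*6 = 888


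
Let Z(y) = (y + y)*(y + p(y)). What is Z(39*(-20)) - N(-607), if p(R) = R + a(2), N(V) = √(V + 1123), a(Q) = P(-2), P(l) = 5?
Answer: 2425800 - 2*√129 ≈ 2.4258e+6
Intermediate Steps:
a(Q) = 5
N(V) = √(1123 + V)
p(R) = 5 + R (p(R) = R + 5 = 5 + R)
Z(y) = 2*y*(5 + 2*y) (Z(y) = (y + y)*(y + (5 + y)) = (2*y)*(5 + 2*y) = 2*y*(5 + 2*y))
Z(39*(-20)) - N(-607) = 2*(39*(-20))*(5 + 2*(39*(-20))) - √(1123 - 607) = 2*(-780)*(5 + 2*(-780)) - √516 = 2*(-780)*(5 - 1560) - 2*√129 = 2*(-780)*(-1555) - 2*√129 = 2425800 - 2*√129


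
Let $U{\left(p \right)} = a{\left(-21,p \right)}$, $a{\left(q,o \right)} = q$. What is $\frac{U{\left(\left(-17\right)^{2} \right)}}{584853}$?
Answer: $- \frac{7}{194951} \approx -3.5906 \cdot 10^{-5}$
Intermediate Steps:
$U{\left(p \right)} = -21$
$\frac{U{\left(\left(-17\right)^{2} \right)}}{584853} = - \frac{21}{584853} = \left(-21\right) \frac{1}{584853} = - \frac{7}{194951}$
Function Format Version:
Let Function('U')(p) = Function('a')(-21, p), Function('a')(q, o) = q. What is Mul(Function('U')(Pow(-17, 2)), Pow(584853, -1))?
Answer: Rational(-7, 194951) ≈ -3.5906e-5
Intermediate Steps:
Function('U')(p) = -21
Mul(Function('U')(Pow(-17, 2)), Pow(584853, -1)) = Mul(-21, Pow(584853, -1)) = Mul(-21, Rational(1, 584853)) = Rational(-7, 194951)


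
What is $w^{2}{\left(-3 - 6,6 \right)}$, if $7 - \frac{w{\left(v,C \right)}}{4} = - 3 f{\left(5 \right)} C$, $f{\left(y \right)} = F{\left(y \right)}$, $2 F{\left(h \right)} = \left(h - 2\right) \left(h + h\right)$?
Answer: $1227664$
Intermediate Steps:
$F{\left(h \right)} = h \left(-2 + h\right)$ ($F{\left(h \right)} = \frac{\left(h - 2\right) \left(h + h\right)}{2} = \frac{\left(-2 + h\right) 2 h}{2} = \frac{2 h \left(-2 + h\right)}{2} = h \left(-2 + h\right)$)
$f{\left(y \right)} = y \left(-2 + y\right)$
$w{\left(v,C \right)} = 28 + 180 C$ ($w{\left(v,C \right)} = 28 - 4 - 3 \cdot 5 \left(-2 + 5\right) C = 28 - 4 - 3 \cdot 5 \cdot 3 C = 28 - 4 \left(-3\right) 15 C = 28 - 4 \left(- 45 C\right) = 28 + 180 C$)
$w^{2}{\left(-3 - 6,6 \right)} = \left(28 + 180 \cdot 6\right)^{2} = \left(28 + 1080\right)^{2} = 1108^{2} = 1227664$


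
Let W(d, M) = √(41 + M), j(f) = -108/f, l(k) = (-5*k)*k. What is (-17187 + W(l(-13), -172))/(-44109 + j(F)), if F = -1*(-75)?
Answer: 143225/367587 - 25*I*√131/1102761 ≈ 0.38964 - 0.00025947*I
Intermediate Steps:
F = 75
l(k) = -5*k²
(-17187 + W(l(-13), -172))/(-44109 + j(F)) = (-17187 + √(41 - 172))/(-44109 - 108/75) = (-17187 + √(-131))/(-44109 - 108*1/75) = (-17187 + I*√131)/(-44109 - 36/25) = (-17187 + I*√131)/(-1102761/25) = (-17187 + I*√131)*(-25/1102761) = 143225/367587 - 25*I*√131/1102761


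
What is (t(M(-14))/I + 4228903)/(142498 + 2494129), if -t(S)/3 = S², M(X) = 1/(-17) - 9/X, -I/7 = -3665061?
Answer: 2048517273543172067/1277204975708916492 ≈ 1.6039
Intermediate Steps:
I = 25655427 (I = -7*(-3665061) = 25655427)
M(X) = -1/17 - 9/X (M(X) = 1*(-1/17) - 9/X = -1/17 - 9/X)
t(S) = -3*S²
(t(M(-14))/I + 4228903)/(142498 + 2494129) = (-3*(-153 - 1*(-14))²/56644/25655427 + 4228903)/(142498 + 2494129) = (-3*(-153 + 14)²/56644*(1/25655427) + 4228903)/2636627 = (-3*((1/17)*(-1/14)*(-139))²*(1/25655427) + 4228903)*(1/2636627) = (-3*(139/238)²*(1/25655427) + 4228903)*(1/2636627) = (-3*19321/56644*(1/25655427) + 4228903)*(1/2636627) = (-57963/56644*1/25655427 + 4228903)*(1/2636627) = (-19321/484408668996 + 4228903)*(1/2636627) = (2048517273543172067/484408668996)*(1/2636627) = 2048517273543172067/1277204975708916492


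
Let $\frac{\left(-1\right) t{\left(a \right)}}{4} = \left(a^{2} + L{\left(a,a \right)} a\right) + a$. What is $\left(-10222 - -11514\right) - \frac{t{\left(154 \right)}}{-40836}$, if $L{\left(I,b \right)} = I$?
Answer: $\frac{4380814}{3403} \approx 1287.3$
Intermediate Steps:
$t{\left(a \right)} = - 8 a^{2} - 4 a$ ($t{\left(a \right)} = - 4 \left(\left(a^{2} + a a\right) + a\right) = - 4 \left(\left(a^{2} + a^{2}\right) + a\right) = - 4 \left(2 a^{2} + a\right) = - 4 \left(a + 2 a^{2}\right) = - 8 a^{2} - 4 a$)
$\left(-10222 - -11514\right) - \frac{t{\left(154 \right)}}{-40836} = \left(-10222 - -11514\right) - \frac{\left(-4\right) 154 \left(1 + 2 \cdot 154\right)}{-40836} = \left(-10222 + 11514\right) - \left(-4\right) 154 \left(1 + 308\right) \left(- \frac{1}{40836}\right) = 1292 - \left(-4\right) 154 \cdot 309 \left(- \frac{1}{40836}\right) = 1292 - \left(-190344\right) \left(- \frac{1}{40836}\right) = 1292 - \frac{15862}{3403} = \frac{4380814}{3403}$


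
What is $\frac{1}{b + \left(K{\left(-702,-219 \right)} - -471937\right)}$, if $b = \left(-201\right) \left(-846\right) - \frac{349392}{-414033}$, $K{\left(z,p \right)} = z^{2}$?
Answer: $\frac{4759}{5400455349} \approx 8.8122 \cdot 10^{-7}$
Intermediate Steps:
$b = \frac{809252930}{4759}$ ($b = 170046 - 349392 \left(- \frac{1}{414033}\right) = 170046 - - \frac{4016}{4759} = 170046 + \frac{4016}{4759} = \frac{809252930}{4759} \approx 1.7005 \cdot 10^{5}$)
$\frac{1}{b + \left(K{\left(-702,-219 \right)} - -471937\right)} = \frac{1}{\frac{809252930}{4759} - \left(-471937 - \left(-702\right)^{2}\right)} = \frac{1}{\frac{809252930}{4759} + \left(492804 + 471937\right)} = \frac{1}{\frac{809252930}{4759} + 964741} = \frac{1}{\frac{5400455349}{4759}} = \frac{4759}{5400455349}$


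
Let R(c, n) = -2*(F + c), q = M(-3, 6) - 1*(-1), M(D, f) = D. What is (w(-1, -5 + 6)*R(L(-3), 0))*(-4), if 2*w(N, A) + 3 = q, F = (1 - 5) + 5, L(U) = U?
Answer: 40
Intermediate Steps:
F = 1 (F = -4 + 5 = 1)
q = -2 (q = -3 - 1*(-1) = -3 + 1 = -2)
w(N, A) = -5/2 (w(N, A) = -3/2 + (½)*(-2) = -3/2 - 1 = -5/2)
R(c, n) = -2 - 2*c (R(c, n) = -2*(1 + c) = -2 - 2*c)
(w(-1, -5 + 6)*R(L(-3), 0))*(-4) = -5*(-2 - 2*(-3))/2*(-4) = -5*(-2 + 6)/2*(-4) = -5/2*4*(-4) = -10*(-4) = 40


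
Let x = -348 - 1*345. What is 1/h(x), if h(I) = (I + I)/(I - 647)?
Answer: 670/693 ≈ 0.96681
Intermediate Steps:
x = -693 (x = -348 - 345 = -693)
h(I) = 2*I/(-647 + I) (h(I) = (2*I)/(-647 + I) = 2*I/(-647 + I))
1/h(x) = 1/(2*(-693)/(-647 - 693)) = 1/(2*(-693)/(-1340)) = 1/(2*(-693)*(-1/1340)) = 1/(693/670) = 670/693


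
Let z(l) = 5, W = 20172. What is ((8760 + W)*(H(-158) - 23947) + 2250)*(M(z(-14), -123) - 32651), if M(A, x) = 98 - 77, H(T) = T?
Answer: 22756279794300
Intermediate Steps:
M(A, x) = 21
((8760 + W)*(H(-158) - 23947) + 2250)*(M(z(-14), -123) - 32651) = ((8760 + 20172)*(-158 - 23947) + 2250)*(21 - 32651) = (28932*(-24105) + 2250)*(-32630) = (-697405860 + 2250)*(-32630) = -697403610*(-32630) = 22756279794300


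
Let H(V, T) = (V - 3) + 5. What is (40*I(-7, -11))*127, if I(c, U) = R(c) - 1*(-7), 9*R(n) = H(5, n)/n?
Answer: 314960/9 ≈ 34996.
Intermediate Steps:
H(V, T) = 2 + V (H(V, T) = (-3 + V) + 5 = 2 + V)
R(n) = 7/(9*n) (R(n) = ((2 + 5)/n)/9 = (7/n)/9 = 7/(9*n))
I(c, U) = 7 + 7/(9*c) (I(c, U) = 7/(9*c) - 1*(-7) = 7/(9*c) + 7 = 7 + 7/(9*c))
(40*I(-7, -11))*127 = (40*(7 + (7/9)/(-7)))*127 = (40*(7 + (7/9)*(-⅐)))*127 = (40*(7 - ⅑))*127 = (40*(62/9))*127 = (2480/9)*127 = 314960/9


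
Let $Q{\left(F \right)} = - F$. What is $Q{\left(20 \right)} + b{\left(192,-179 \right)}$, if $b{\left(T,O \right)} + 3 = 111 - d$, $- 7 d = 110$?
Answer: $\frac{726}{7} \approx 103.71$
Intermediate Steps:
$d = - \frac{110}{7}$ ($d = \left(- \frac{1}{7}\right) 110 = - \frac{110}{7} \approx -15.714$)
$b{\left(T,O \right)} = \frac{866}{7}$ ($b{\left(T,O \right)} = -3 + \left(111 - - \frac{110}{7}\right) = -3 + \left(111 + \frac{110}{7}\right) = -3 + \frac{887}{7} = \frac{866}{7}$)
$Q{\left(20 \right)} + b{\left(192,-179 \right)} = \left(-1\right) 20 + \frac{866}{7} = -20 + \frac{866}{7} = \frac{726}{7}$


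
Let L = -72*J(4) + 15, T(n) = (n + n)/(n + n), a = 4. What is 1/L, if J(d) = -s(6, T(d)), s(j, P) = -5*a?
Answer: -1/1425 ≈ -0.00070175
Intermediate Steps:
T(n) = 1 (T(n) = (2*n)/((2*n)) = (2*n)*(1/(2*n)) = 1)
s(j, P) = -20 (s(j, P) = -5*4 = -20)
J(d) = 20 (J(d) = -1*(-20) = 20)
L = -1425 (L = -72*20 + 15 = -1440 + 15 = -1425)
1/L = 1/(-1425) = -1/1425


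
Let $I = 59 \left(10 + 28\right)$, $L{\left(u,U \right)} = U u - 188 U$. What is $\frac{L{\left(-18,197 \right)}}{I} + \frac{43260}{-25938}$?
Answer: $- \frac{95800403}{4846083} \approx -19.769$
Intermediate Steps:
$L{\left(u,U \right)} = - 188 U + U u$
$I = 2242$ ($I = 59 \cdot 38 = 2242$)
$\frac{L{\left(-18,197 \right)}}{I} + \frac{43260}{-25938} = \frac{197 \left(-188 - 18\right)}{2242} + \frac{43260}{-25938} = 197 \left(-206\right) \frac{1}{2242} + 43260 \left(- \frac{1}{25938}\right) = \left(-40582\right) \frac{1}{2242} - \frac{7210}{4323} = - \frac{20291}{1121} - \frac{7210}{4323} = - \frac{95800403}{4846083}$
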